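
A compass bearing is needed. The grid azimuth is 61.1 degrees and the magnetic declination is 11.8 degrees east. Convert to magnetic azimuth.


magnetic azimuth = grid azimuth - declination (east +ve)
mag_az = 61.1 - 11.8 = 49.3 degrees

49.3 degrees


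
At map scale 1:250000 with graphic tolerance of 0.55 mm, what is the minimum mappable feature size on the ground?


ground = 0.55 mm * 250000 / 1000 = 137.5 m

137.5 m


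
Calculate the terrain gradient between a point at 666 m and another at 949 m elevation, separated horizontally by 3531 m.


gradient = (949 - 666) / 3531 = 283 / 3531 = 0.0801

0.0801


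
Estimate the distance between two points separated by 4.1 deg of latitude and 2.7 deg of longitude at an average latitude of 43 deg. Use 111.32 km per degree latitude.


dlat_km = 4.1 * 111.32 = 456.412
dlon_km = 2.7 * 111.32 * cos(43) ≈ 219.819
dist = sqrt(456.412^2 + 219.819^2) ≈ 506.6 km

506.6 km


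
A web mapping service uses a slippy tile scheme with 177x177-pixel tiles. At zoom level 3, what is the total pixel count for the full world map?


tiles per axis = 2^3 = 8
total tiles = 8^2 = 64
pixels per axis = 8 * 177 = 1416
total pixels = 1416^2 = 2005056

2005056 pixels


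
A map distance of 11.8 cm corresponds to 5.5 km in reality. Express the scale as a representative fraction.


ground = 5.5 km = 550000 cm; RF denominator = ground / map = 550000 / 11.8 ≈ 46610; RF = 1:46610

1:46610


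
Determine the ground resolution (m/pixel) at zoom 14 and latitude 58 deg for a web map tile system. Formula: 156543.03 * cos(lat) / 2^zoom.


res = 156543.03 * cos(58) / 2^14 = 156543.03 * 0.52991926 / 16384 = 5.06 m/pixel

5.06 m/pixel


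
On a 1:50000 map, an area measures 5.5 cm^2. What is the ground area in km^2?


ground_area = 5.5 * (50000/100)^2 = 1375000.0 m^2 = 1.375 km^2

1.375 km^2


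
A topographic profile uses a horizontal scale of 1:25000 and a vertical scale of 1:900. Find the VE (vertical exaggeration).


VE = horizontal_scale / vertical_scale = 25000 / 900 ≈ 27.8

27.8x


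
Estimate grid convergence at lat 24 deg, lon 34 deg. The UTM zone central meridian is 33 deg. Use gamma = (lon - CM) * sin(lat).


gamma = (34 - 33) * sin(24) = 1 * 0.406737 = 0.407 degrees

0.407 degrees


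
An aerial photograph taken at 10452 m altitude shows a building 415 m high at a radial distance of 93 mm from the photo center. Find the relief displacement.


d = h * r / H = 415 * 93 / 10452 = 3.69 mm

3.69 mm


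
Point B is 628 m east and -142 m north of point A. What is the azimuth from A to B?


az = atan2(628, -142) = 102.7 deg
adjusted to 0-360: 102.7 degrees

102.7 degrees


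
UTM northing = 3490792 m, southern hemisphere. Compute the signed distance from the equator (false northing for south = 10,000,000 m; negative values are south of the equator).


For southern: actual = 3490792 - 10000000 = -6509208 m

-6509208 m


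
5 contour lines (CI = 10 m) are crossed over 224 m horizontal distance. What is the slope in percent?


elevation change = 5 * 10 = 50 m
slope = 50 / 224 * 100 = 22.3%

22.3%


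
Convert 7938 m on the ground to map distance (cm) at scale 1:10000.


map_cm = 7938 * 100 / 10000 = 79.38 cm

79.38 cm


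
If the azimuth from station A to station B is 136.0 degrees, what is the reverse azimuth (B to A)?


back azimuth = (136.0 + 180) mod 360 = 316.0 degrees

316.0 degrees


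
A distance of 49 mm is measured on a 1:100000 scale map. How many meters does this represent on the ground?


ground = 49 mm * 100000 / 1000 = 4900.0 m

4900.0 m


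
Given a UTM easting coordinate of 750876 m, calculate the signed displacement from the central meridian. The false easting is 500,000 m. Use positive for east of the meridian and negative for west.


displacement = 750876 - 500000 = 250876 m

250876 m


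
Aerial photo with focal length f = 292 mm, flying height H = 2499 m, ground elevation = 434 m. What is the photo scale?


scale = f / (H - h) = 292 mm / 2065 m = 292 / 2065000 = 1:7072

1:7072


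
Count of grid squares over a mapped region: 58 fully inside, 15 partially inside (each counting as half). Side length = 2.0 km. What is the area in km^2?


effective squares = 58 + 15 * 0.5 = 65.5
area = 65.5 * 4.0 = 262.0 km^2

262.0 km^2


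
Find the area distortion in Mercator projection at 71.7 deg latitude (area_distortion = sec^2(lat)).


area_distortion = 1/cos^2(71.7) = 10.143

10.143


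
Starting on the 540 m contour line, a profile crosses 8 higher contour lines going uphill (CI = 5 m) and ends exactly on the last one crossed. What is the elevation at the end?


elevation = 540 + 8 * 5 = 580 m

580 m


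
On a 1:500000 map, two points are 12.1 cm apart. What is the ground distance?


ground = 12.1 cm * 500000 / 100 = 60500.0 m = 60.5 km

60.5 km


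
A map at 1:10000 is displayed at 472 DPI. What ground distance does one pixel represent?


pixel_cm = 2.54 / 472 ≈ 0.005381 cm
ground = pixel_cm * 10000 / 100 = 2.54 * 10000 / (472 * 100) = 25400 / 47200 ≈ 0.54 m

0.54 m


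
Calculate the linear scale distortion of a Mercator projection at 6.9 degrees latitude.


SF = 1 / cos(6.9) = 1 / 0.992757 = 1.007

1.007


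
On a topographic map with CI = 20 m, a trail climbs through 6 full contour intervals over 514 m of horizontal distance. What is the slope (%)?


elevation change = 6 * 20 = 120 m
slope = 120 / 514 * 100 = 23.3%

23.3%


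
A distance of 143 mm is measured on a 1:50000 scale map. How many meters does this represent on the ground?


ground = 143 mm * 50000 / 1000 = 7150.0 m

7150.0 m


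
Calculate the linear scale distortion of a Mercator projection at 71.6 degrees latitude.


SF = 1 / cos(71.6) = 1 / 0.315649 = 3.168

3.168


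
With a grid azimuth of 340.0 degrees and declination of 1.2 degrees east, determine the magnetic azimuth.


magnetic azimuth = grid azimuth - declination (east +ve)
mag_az = 340.0 - 1.2 = 338.8 degrees

338.8 degrees


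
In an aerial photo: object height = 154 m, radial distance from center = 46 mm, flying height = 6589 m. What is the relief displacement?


d = h * r / H = 154 * 46 / 6589 = 1.08 mm

1.08 mm


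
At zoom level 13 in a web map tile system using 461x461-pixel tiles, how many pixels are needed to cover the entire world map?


tiles per axis = 2^13 = 8192
total tiles = 8192^2 = 67108864
pixels per axis = 8192 * 461 = 3776512
total pixels = 3776512^2 = 14262042886144

14262042886144 pixels


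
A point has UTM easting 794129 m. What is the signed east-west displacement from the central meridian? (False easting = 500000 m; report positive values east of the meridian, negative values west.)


displacement = 794129 - 500000 = 294129 m

294129 m


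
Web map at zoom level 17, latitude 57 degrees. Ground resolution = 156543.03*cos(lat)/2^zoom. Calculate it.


res = 156543.03 * cos(57) / 2^17 = 156543.03 * 0.54463904 / 131072 = 0.65 m/pixel

0.65 m/pixel


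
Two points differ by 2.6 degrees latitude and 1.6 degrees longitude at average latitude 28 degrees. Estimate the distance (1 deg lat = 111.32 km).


dlat_km = 2.6 * 111.32 = 289.432
dlon_km = 1.6 * 111.32 * cos(28) ≈ 157.264
dist = sqrt(289.432^2 + 157.264^2) ≈ 329.4 km

329.4 km


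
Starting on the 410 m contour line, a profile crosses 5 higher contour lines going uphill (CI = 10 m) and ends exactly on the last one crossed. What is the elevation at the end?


elevation = 410 + 5 * 10 = 460 m

460 m


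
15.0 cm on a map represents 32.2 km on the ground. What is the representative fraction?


ground = 32.2 km = 3220000 cm; RF denominator = ground / map = 3220000 / 15.0 ≈ 214667; RF = 1:214667

1:214667


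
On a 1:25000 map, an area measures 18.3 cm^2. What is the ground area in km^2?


ground_area = 18.3 * (25000/100)^2 = 1143750.0 m^2 = 1.14375 km^2 ≈ 1.144 km^2

1.144 km^2


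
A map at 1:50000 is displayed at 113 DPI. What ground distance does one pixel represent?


pixel_cm = 2.54 / 113 ≈ 0.022478 cm
ground = pixel_cm * 50000 / 100 = 2.54 * 50000 / (113 * 100) = 127000 / 11300 ≈ 11.24 m

11.24 m


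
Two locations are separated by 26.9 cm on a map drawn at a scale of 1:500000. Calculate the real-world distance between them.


ground = 26.9 cm * 500000 / 100 = 134500.0 m = 134.5 km

134.5 km


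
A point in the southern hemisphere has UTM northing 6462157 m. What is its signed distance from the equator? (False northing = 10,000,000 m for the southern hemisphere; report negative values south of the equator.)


For southern: actual = 6462157 - 10000000 = -3537843 m

-3537843 m


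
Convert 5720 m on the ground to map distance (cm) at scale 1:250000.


map_cm = 5720 * 100 / 250000 = 2.288 cm ≈ 2.29 cm

2.29 cm


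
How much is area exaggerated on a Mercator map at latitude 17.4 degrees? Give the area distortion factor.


area_distortion = 1/cos^2(17.4) = 1.098

1.098


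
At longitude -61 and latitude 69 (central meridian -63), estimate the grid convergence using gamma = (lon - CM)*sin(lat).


gamma = (-61 - -63) * sin(69) = 2 * 0.93358 = 1.867 degrees

1.867 degrees


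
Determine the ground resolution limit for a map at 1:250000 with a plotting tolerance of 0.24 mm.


ground = 0.24 mm * 250000 / 1000 = 60.0 m

60.0 m


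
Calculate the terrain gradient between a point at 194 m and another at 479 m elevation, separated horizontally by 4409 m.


gradient = (479 - 194) / 4409 = 285 / 4409 = 0.0646

0.0646


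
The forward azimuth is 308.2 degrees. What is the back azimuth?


back azimuth = (308.2 + 180) mod 360 = 128.2 degrees

128.2 degrees


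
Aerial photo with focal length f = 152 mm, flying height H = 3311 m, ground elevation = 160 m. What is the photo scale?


scale = f / (H - h) = 152 mm / 3151 m = 152 / 3151000 = 1:20730

1:20730


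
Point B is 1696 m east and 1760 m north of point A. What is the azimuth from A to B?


az = atan2(1696, 1760) = 43.9 deg
adjusted to 0-360: 43.9 degrees

43.9 degrees


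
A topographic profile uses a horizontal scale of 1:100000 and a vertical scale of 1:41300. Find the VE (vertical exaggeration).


VE = horizontal_scale / vertical_scale = 100000 / 41300 ≈ 2.4

2.4x


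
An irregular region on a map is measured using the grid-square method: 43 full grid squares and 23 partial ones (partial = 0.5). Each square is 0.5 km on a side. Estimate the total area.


effective squares = 43 + 23 * 0.5 = 54.5
area = 54.5 * 0.25 = 13.625 km^2

13.625 km^2


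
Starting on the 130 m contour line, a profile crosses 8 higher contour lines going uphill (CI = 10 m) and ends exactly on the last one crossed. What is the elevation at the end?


elevation = 130 + 8 * 10 = 210 m

210 m


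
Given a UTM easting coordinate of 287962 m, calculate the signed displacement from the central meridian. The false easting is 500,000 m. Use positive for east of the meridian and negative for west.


displacement = 287962 - 500000 = -212038 m

-212038 m


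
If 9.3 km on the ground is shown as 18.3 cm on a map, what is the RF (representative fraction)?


ground = 9.3 km = 930000 cm; RF denominator = ground / map = 930000 / 18.3 ≈ 50820; RF = 1:50820

1:50820


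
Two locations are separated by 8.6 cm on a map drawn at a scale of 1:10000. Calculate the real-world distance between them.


ground = 8.6 cm * 10000 / 100 = 860.0 m

860.0 m


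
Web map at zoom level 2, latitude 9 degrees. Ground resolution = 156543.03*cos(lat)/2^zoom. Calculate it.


res = 156543.03 * cos(9) / 2^2 = 156543.03 * 0.98768834 / 4 = 38653.93 m/pixel

38653.93 m/pixel


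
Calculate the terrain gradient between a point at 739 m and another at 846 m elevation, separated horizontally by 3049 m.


gradient = (846 - 739) / 3049 = 107 / 3049 = 0.0351

0.0351


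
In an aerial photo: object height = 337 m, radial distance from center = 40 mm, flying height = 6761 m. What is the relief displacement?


d = h * r / H = 337 * 40 / 6761 = 1.99 mm

1.99 mm


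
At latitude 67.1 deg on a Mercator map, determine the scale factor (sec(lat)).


SF = 1 / cos(67.1) = 1 / 0.389124 = 2.57

2.57


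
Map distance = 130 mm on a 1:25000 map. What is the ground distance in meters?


ground = 130 mm * 25000 / 1000 = 3250.0 m

3250.0 m


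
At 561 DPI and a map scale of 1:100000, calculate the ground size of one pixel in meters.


pixel_cm = 2.54 / 561 ≈ 0.004528 cm
ground = pixel_cm * 100000 / 100 = 2.54 * 100000 / (561 * 100) = 254000 / 56100 ≈ 4.53 m

4.53 m


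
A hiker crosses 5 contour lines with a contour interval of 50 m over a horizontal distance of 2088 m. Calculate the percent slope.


elevation change = 5 * 50 = 250 m
slope = 250 / 2088 * 100 = 12.0%

12.0%


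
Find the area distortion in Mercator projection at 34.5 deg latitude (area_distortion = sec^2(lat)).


area_distortion = 1/cos^2(34.5) = 1.472

1.472


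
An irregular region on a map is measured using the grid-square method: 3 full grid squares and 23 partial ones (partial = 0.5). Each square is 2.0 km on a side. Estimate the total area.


effective squares = 3 + 23 * 0.5 = 14.5
area = 14.5 * 4.0 = 58.0 km^2

58.0 km^2


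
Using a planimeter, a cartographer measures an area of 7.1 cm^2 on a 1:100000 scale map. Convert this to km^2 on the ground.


ground_area = 7.1 * (100000/100)^2 = 7100000.0 m^2 = 7.1 km^2

7.1 km^2


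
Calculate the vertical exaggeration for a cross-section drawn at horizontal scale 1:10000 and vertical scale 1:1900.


VE = horizontal_scale / vertical_scale = 10000 / 1900 ≈ 5.3

5.3x


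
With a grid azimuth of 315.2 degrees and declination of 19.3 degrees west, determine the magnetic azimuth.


magnetic azimuth = grid azimuth - declination (east +ve)
mag_az = 315.2 - -19.3 = 334.5 degrees

334.5 degrees


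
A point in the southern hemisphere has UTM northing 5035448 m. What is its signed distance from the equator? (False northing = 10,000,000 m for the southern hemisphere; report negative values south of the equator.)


For southern: actual = 5035448 - 10000000 = -4964552 m

-4964552 m


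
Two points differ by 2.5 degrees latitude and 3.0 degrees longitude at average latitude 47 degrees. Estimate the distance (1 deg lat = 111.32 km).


dlat_km = 2.5 * 111.32 = 278.3
dlon_km = 3.0 * 111.32 * cos(47) ≈ 227.76
dist = sqrt(278.3^2 + 227.76^2) ≈ 359.6 km

359.6 km


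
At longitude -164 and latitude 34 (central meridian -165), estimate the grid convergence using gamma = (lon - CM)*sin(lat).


gamma = (-164 - -165) * sin(34) = 1 * 0.559193 = 0.559 degrees

0.559 degrees


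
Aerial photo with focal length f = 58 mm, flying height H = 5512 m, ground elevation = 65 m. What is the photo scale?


scale = f / (H - h) = 58 mm / 5447 m = 58 / 5447000 = 1:93914

1:93914


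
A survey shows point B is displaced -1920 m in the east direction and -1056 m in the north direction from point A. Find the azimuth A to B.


az = atan2(-1920, -1056) = -118.8 deg
adjusted to 0-360: 241.2 degrees

241.2 degrees


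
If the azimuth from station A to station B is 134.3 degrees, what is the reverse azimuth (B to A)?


back azimuth = (134.3 + 180) mod 360 = 314.3 degrees

314.3 degrees


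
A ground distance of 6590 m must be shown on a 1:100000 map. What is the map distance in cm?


map_cm = 6590 * 100 / 100000 = 6.59 cm

6.59 cm


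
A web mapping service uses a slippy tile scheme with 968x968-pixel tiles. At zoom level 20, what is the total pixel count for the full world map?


tiles per axis = 2^20 = 1048576
total tiles = 1048576^2 = 1099511627776
pixels per axis = 1048576 * 968 = 1015021568
total pixels = 1015021568^2 = 1030268783505178624

1030268783505178624 pixels


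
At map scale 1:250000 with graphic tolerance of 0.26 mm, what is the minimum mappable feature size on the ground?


ground = 0.26 mm * 250000 / 1000 = 65.0 m

65.0 m


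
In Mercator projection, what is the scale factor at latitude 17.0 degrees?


SF = 1 / cos(17.0) = 1 / 0.956305 = 1.046

1.046


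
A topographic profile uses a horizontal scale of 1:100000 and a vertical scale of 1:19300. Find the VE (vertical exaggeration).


VE = horizontal_scale / vertical_scale = 100000 / 19300 ≈ 5.2

5.2x


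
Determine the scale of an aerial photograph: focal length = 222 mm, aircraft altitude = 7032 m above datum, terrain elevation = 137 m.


scale = f / (H - h) = 222 mm / 6895 m = 222 / 6895000 = 1:31059

1:31059


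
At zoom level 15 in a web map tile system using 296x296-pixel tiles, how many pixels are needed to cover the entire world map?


tiles per axis = 2^15 = 32768
total tiles = 32768^2 = 1073741824
pixels per axis = 32768 * 296 = 9699328
total pixels = 9699328^2 = 94076963651584

94076963651584 pixels


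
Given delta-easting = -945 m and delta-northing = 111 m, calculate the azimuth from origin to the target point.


az = atan2(-945, 111) = -83.3 deg
adjusted to 0-360: 276.7 degrees

276.7 degrees


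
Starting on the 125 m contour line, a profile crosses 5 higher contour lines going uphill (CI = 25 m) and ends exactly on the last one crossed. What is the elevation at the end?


elevation = 125 + 5 * 25 = 250 m

250 m


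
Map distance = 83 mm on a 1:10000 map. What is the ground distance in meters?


ground = 83 mm * 10000 / 1000 = 830.0 m

830.0 m


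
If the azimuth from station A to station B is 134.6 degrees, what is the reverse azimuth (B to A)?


back azimuth = (134.6 + 180) mod 360 = 314.6 degrees

314.6 degrees


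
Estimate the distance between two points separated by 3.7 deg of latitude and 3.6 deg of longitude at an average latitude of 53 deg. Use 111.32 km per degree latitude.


dlat_km = 3.7 * 111.32 = 411.884
dlon_km = 3.6 * 111.32 * cos(53) ≈ 241.179
dist = sqrt(411.884^2 + 241.179^2) ≈ 477.3 km

477.3 km


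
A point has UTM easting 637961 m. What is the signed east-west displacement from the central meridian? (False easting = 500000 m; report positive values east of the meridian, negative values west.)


displacement = 637961 - 500000 = 137961 m

137961 m


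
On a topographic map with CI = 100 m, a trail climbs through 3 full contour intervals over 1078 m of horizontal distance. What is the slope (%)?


elevation change = 3 * 100 = 300 m
slope = 300 / 1078 * 100 = 27.8%

27.8%


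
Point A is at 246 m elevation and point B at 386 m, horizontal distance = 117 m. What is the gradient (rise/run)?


gradient = (386 - 246) / 117 = 140 / 117 = 1.1966

1.1966


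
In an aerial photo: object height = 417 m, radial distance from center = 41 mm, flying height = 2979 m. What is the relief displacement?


d = h * r / H = 417 * 41 / 2979 = 5.74 mm

5.74 mm


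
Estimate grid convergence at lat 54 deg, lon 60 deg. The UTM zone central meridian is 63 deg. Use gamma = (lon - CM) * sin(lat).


gamma = (60 - 63) * sin(54) = -3 * 0.809017 = -2.427 degrees

-2.427 degrees


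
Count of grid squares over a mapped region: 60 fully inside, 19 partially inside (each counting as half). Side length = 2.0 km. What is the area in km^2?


effective squares = 60 + 19 * 0.5 = 69.5
area = 69.5 * 4.0 = 278.0 km^2

278.0 km^2


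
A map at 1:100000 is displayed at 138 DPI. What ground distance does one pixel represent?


pixel_cm = 2.54 / 138 ≈ 0.018406 cm
ground = pixel_cm * 100000 / 100 = 2.54 * 100000 / (138 * 100) = 254000 / 13800 ≈ 18.41 m

18.41 m


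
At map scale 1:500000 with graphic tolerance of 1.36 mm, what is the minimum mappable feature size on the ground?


ground = 1.36 mm * 500000 / 1000 = 680.0 m

680.0 m


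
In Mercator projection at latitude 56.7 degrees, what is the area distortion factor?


area_distortion = 1/cos^2(56.7) = 3.318

3.318


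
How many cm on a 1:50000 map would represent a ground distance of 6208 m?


map_cm = 6208 * 100 / 50000 = 12.416 cm ≈ 12.42 cm

12.42 cm


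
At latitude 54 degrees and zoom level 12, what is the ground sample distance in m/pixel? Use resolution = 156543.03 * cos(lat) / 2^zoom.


res = 156543.03 * cos(54) / 2^12 = 156543.03 * 0.58778525 / 4096 = 22.46 m/pixel

22.46 m/pixel


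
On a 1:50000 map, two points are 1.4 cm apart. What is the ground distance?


ground = 1.4 cm * 50000 / 100 = 700.0 m

700.0 m


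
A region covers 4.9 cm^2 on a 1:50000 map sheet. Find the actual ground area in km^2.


ground_area = 4.9 * (50000/100)^2 = 1225000.0 m^2 = 1.225 km^2

1.225 km^2


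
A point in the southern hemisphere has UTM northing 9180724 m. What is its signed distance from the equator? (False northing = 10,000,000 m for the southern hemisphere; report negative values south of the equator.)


For southern: actual = 9180724 - 10000000 = -819276 m

-819276 m


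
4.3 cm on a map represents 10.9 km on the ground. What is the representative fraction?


ground = 10.9 km = 1090000 cm; RF denominator = ground / map = 1090000 / 4.3 ≈ 253488; RF = 1:253488

1:253488


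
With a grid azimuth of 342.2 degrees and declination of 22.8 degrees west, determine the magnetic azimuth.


magnetic azimuth = grid azimuth - declination (east +ve)
mag_az = 342.2 - -22.8 = 5.0 degrees

5.0 degrees


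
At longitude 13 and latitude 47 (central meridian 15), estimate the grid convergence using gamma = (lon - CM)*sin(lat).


gamma = (13 - 15) * sin(47) = -2 * 0.731354 = -1.463 degrees

-1.463 degrees


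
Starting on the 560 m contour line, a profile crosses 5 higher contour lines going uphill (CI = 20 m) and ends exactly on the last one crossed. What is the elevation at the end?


elevation = 560 + 5 * 20 = 660 m

660 m


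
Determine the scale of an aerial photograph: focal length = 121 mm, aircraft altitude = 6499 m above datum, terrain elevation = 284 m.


scale = f / (H - h) = 121 mm / 6215 m = 121 / 6215000 = 1:51364

1:51364


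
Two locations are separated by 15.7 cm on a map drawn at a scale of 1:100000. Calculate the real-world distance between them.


ground = 15.7 cm * 100000 / 100 = 15700.0 m = 15.7 km

15.7 km


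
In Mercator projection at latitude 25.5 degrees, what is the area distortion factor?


area_distortion = 1/cos^2(25.5) = 1.228

1.228


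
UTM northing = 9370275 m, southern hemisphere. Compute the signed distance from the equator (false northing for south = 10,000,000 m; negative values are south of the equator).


For southern: actual = 9370275 - 10000000 = -629725 m

-629725 m


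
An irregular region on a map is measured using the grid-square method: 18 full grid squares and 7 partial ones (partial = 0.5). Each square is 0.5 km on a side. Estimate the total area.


effective squares = 18 + 7 * 0.5 = 21.5
area = 21.5 * 0.25 = 5.375 km^2

5.375 km^2


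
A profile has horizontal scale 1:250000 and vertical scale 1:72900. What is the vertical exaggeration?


VE = horizontal_scale / vertical_scale = 250000 / 72900 ≈ 3.4

3.4x


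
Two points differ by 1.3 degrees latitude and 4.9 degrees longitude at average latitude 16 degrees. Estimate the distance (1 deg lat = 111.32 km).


dlat_km = 1.3 * 111.32 = 144.716
dlon_km = 4.9 * 111.32 * cos(16) ≈ 524.337
dist = sqrt(144.716^2 + 524.337^2) ≈ 543.9 km

543.9 km


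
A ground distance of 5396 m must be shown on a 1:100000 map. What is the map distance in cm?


map_cm = 5396 * 100 / 100000 = 5.396 cm ≈ 5.4 cm

5.4 cm


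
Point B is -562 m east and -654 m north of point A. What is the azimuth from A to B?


az = atan2(-562, -654) = -139.3 deg
adjusted to 0-360: 220.7 degrees

220.7 degrees


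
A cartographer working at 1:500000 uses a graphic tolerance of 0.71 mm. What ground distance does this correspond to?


ground = 0.71 mm * 500000 / 1000 = 355.0 m

355.0 m


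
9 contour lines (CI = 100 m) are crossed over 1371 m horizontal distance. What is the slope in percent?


elevation change = 9 * 100 = 900 m
slope = 900 / 1371 * 100 = 65.6%

65.6%


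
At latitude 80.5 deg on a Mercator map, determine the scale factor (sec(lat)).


SF = 1 / cos(80.5) = 1 / 0.165048 = 6.059

6.059


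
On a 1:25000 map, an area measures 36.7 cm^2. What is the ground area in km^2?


ground_area = 36.7 * (25000/100)^2 = 2293750.0 m^2 = 2.29375 km^2 ≈ 2.294 km^2

2.294 km^2


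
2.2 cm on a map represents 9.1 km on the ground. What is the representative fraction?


ground = 9.1 km = 910000 cm; RF denominator = ground / map = 910000 / 2.2 ≈ 413636; RF = 1:413636

1:413636


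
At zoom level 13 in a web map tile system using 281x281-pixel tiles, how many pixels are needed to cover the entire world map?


tiles per axis = 2^13 = 8192
total tiles = 8192^2 = 67108864
pixels per axis = 8192 * 281 = 2301952
total pixels = 2301952^2 = 5298983010304

5298983010304 pixels


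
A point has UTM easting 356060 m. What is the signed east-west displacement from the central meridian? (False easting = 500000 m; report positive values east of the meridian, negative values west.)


displacement = 356060 - 500000 = -143940 m

-143940 m


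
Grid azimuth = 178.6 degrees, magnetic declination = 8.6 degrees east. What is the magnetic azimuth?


magnetic azimuth = grid azimuth - declination (east +ve)
mag_az = 178.6 - 8.6 = 170.0 degrees

170.0 degrees


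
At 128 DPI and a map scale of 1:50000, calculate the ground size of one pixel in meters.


pixel_cm = 2.54 / 128 ≈ 0.019844 cm
ground = pixel_cm * 50000 / 100 = 2.54 * 50000 / (128 * 100) = 127000 / 12800 ≈ 9.92 m

9.92 m


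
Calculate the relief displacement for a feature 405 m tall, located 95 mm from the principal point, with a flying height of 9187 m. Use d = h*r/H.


d = h * r / H = 405 * 95 / 9187 = 4.19 mm

4.19 mm


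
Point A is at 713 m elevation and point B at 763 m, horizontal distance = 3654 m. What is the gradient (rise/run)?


gradient = (763 - 713) / 3654 = 50 / 3654 = 0.0137

0.0137


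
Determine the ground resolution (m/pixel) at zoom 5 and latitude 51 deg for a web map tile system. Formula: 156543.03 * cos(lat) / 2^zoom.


res = 156543.03 * cos(51) / 2^5 = 156543.03 * 0.62932039 / 32 = 3078.62 m/pixel

3078.62 m/pixel


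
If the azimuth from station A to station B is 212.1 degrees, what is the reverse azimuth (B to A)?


back azimuth = (212.1 + 180) mod 360 = 32.1 degrees

32.1 degrees


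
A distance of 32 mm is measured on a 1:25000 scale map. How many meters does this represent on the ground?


ground = 32 mm * 25000 / 1000 = 800.0 m

800.0 m


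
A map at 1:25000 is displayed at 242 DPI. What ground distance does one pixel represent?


pixel_cm = 2.54 / 242 ≈ 0.010496 cm
ground = pixel_cm * 25000 / 100 = 2.54 * 25000 / (242 * 100) = 63500 / 24200 ≈ 2.62 m

2.62 m


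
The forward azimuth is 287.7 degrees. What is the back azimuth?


back azimuth = (287.7 + 180) mod 360 = 107.7 degrees

107.7 degrees


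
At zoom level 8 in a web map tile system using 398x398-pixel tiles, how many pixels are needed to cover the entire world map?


tiles per axis = 2^8 = 256
total tiles = 256^2 = 65536
pixels per axis = 256 * 398 = 101888
total pixels = 101888^2 = 10381164544

10381164544 pixels


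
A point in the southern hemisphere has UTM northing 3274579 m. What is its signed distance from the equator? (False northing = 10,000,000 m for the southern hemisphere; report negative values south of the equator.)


For southern: actual = 3274579 - 10000000 = -6725421 m

-6725421 m


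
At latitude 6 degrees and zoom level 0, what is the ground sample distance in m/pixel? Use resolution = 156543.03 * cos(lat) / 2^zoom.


res = 156543.03 * cos(6) / 2^0 = 156543.03 * 0.9945219 / 1 = 155685.47 m/pixel

155685.47 m/pixel


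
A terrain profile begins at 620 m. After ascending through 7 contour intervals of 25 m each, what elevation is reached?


elevation = 620 + 7 * 25 = 795 m

795 m


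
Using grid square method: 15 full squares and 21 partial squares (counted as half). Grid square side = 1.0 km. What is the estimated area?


effective squares = 15 + 21 * 0.5 = 25.5
area = 25.5 * 1.0 = 25.5 km^2

25.5 km^2


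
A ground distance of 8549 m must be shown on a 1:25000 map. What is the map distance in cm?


map_cm = 8549 * 100 / 25000 = 34.196 cm ≈ 34.2 cm

34.2 cm


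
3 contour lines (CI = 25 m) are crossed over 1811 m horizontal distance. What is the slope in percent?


elevation change = 3 * 25 = 75 m
slope = 75 / 1811 * 100 = 4.1%

4.1%


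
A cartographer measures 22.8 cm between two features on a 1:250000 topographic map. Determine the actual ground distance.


ground = 22.8 cm * 250000 / 100 = 57000.0 m = 57.0 km

57.0 km


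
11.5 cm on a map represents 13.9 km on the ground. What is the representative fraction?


ground = 13.9 km = 1390000 cm; RF denominator = ground / map = 1390000 / 11.5 ≈ 120870; RF = 1:120870

1:120870


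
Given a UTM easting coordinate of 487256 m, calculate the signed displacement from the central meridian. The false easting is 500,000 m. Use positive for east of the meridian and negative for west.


displacement = 487256 - 500000 = -12744 m

-12744 m


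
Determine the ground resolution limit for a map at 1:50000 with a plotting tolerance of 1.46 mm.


ground = 1.46 mm * 50000 / 1000 = 73.0 m

73.0 m


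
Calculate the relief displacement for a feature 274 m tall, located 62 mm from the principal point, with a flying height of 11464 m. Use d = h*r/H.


d = h * r / H = 274 * 62 / 11464 = 1.48 mm

1.48 mm


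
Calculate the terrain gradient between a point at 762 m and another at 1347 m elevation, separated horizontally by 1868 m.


gradient = (1347 - 762) / 1868 = 585 / 1868 = 0.3132

0.3132


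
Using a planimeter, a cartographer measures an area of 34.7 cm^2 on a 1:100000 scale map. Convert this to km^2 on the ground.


ground_area = 34.7 * (100000/100)^2 = 34700000.0 m^2 = 34.7 km^2

34.7 km^2


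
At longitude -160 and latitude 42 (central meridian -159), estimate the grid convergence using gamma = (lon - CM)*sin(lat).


gamma = (-160 - -159) * sin(42) = -1 * 0.669131 = -0.669 degrees

-0.669 degrees


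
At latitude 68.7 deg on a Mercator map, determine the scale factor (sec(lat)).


SF = 1 / cos(68.7) = 1 / 0.363251 = 2.753

2.753


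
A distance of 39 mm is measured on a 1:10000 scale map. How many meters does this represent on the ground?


ground = 39 mm * 10000 / 1000 = 390.0 m

390.0 m


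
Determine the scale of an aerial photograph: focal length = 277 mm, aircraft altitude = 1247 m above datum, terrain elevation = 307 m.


scale = f / (H - h) = 277 mm / 940 m = 277 / 940000 = 1:3394

1:3394


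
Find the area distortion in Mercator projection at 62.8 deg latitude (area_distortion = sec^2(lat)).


area_distortion = 1/cos^2(62.8) = 4.786

4.786


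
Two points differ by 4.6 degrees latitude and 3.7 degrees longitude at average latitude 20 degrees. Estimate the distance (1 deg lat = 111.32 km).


dlat_km = 4.6 * 111.32 = 512.072
dlon_km = 3.7 * 111.32 * cos(20) ≈ 387.044
dist = sqrt(512.072^2 + 387.044^2) ≈ 641.9 km

641.9 km


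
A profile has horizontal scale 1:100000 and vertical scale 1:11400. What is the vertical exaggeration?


VE = horizontal_scale / vertical_scale = 100000 / 11400 ≈ 8.8

8.8x


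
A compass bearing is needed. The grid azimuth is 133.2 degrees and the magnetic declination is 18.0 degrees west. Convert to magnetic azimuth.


magnetic azimuth = grid azimuth - declination (east +ve)
mag_az = 133.2 - -18.0 = 151.2 degrees

151.2 degrees


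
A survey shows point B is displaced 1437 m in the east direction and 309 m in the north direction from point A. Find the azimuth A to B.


az = atan2(1437, 309) = 77.9 deg
adjusted to 0-360: 77.9 degrees

77.9 degrees


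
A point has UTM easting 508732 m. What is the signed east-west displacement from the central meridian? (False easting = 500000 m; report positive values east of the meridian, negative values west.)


displacement = 508732 - 500000 = 8732 m

8732 m


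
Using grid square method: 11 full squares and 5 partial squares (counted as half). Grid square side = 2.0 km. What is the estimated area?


effective squares = 11 + 5 * 0.5 = 13.5
area = 13.5 * 4.0 = 54.0 km^2

54.0 km^2


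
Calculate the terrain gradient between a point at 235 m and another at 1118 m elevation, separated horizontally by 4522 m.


gradient = (1118 - 235) / 4522 = 883 / 4522 = 0.1953

0.1953


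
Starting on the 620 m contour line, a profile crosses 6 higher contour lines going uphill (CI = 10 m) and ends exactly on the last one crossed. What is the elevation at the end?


elevation = 620 + 6 * 10 = 680 m

680 m


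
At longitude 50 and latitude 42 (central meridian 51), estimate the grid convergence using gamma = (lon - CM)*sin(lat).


gamma = (50 - 51) * sin(42) = -1 * 0.669131 = -0.669 degrees

-0.669 degrees


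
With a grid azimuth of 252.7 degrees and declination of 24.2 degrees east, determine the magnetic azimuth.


magnetic azimuth = grid azimuth - declination (east +ve)
mag_az = 252.7 - 24.2 = 228.5 degrees

228.5 degrees


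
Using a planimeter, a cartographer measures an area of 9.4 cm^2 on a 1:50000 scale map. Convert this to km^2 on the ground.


ground_area = 9.4 * (50000/100)^2 = 2350000.0 m^2 = 2.35 km^2

2.35 km^2


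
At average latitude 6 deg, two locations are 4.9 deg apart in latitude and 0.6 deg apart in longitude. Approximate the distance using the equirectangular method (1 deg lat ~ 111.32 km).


dlat_km = 4.9 * 111.32 = 545.468
dlon_km = 0.6 * 111.32 * cos(6) ≈ 66.426
dist = sqrt(545.468^2 + 66.426^2) ≈ 549.5 km

549.5 km


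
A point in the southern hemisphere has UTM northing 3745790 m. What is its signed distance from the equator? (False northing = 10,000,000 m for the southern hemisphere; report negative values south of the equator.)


For southern: actual = 3745790 - 10000000 = -6254210 m

-6254210 m


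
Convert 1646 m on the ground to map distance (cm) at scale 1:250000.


map_cm = 1646 * 100 / 250000 = 0.6584 cm ≈ 0.66 cm

0.66 cm


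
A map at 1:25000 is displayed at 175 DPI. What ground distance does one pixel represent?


pixel_cm = 2.54 / 175 ≈ 0.014514 cm
ground = pixel_cm * 25000 / 100 = 2.54 * 25000 / (175 * 100) = 63500 / 17500 ≈ 3.63 m

3.63 m


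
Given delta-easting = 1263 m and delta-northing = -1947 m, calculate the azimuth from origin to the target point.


az = atan2(1263, -1947) = 147.0 deg
adjusted to 0-360: 147.0 degrees

147.0 degrees


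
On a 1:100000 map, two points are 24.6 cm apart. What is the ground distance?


ground = 24.6 cm * 100000 / 100 = 24600.0 m = 24.6 km

24.6 km


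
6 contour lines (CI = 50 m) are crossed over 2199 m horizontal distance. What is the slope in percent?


elevation change = 6 * 50 = 300 m
slope = 300 / 2199 * 100 = 13.6%

13.6%


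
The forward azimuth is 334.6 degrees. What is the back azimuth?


back azimuth = (334.6 + 180) mod 360 = 154.6 degrees

154.6 degrees


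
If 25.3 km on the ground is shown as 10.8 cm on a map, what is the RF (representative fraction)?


ground = 25.3 km = 2530000 cm; RF denominator = ground / map = 2530000 / 10.8 ≈ 234259; RF = 1:234259

1:234259


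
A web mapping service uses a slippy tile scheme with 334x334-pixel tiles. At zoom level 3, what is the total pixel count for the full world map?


tiles per axis = 2^3 = 8
total tiles = 8^2 = 64
pixels per axis = 8 * 334 = 2672
total pixels = 2672^2 = 7139584

7139584 pixels


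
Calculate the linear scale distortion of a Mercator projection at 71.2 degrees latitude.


SF = 1 / cos(71.2) = 1 / 0.322266 = 3.103

3.103


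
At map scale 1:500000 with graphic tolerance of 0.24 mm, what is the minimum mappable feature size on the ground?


ground = 0.24 mm * 500000 / 1000 = 120.0 m

120.0 m


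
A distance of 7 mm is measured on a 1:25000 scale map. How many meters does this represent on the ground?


ground = 7 mm * 25000 / 1000 = 175.0 m

175.0 m


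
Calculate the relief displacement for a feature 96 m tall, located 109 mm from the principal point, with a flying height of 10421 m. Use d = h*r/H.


d = h * r / H = 96 * 109 / 10421 = 1.0 mm

1.0 mm


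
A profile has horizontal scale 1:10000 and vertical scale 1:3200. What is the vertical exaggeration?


VE = horizontal_scale / vertical_scale = 10000 / 3200 = 3.125 ≈ 3.1

3.1x


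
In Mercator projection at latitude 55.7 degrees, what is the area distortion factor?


area_distortion = 1/cos^2(55.7) = 3.149

3.149


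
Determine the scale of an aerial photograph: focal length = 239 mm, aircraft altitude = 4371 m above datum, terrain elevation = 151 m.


scale = f / (H - h) = 239 mm / 4220 m = 239 / 4220000 = 1:17657

1:17657


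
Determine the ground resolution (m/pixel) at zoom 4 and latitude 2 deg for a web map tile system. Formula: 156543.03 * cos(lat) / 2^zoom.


res = 156543.03 * cos(2) / 2^4 = 156543.03 * 0.99939083 / 16 = 9777.98 m/pixel

9777.98 m/pixel


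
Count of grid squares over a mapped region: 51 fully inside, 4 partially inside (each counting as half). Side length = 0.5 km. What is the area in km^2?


effective squares = 51 + 4 * 0.5 = 53.0
area = 53.0 * 0.25 = 13.25 km^2

13.25 km^2


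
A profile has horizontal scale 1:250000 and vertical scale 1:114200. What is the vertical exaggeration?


VE = horizontal_scale / vertical_scale = 250000 / 114200 ≈ 2.2

2.2x


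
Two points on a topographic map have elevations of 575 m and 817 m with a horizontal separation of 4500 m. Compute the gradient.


gradient = (817 - 575) / 4500 = 242 / 4500 = 0.0538

0.0538


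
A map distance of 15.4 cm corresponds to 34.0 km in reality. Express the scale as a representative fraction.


ground = 34.0 km = 3400000 cm; RF denominator = ground / map = 3400000 / 15.4 ≈ 220779; RF = 1:220779

1:220779


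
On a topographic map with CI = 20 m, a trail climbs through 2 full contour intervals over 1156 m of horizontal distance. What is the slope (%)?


elevation change = 2 * 20 = 40 m
slope = 40 / 1156 * 100 = 3.5%

3.5%


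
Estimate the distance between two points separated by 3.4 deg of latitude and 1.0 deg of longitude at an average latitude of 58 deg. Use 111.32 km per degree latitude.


dlat_km = 3.4 * 111.32 = 378.488
dlon_km = 1.0 * 111.32 * cos(58) ≈ 58.991
dist = sqrt(378.488^2 + 58.991^2) ≈ 383.1 km

383.1 km


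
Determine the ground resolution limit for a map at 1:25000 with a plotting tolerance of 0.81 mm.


ground = 0.81 mm * 25000 / 1000 = 20.25 m

20.25 m


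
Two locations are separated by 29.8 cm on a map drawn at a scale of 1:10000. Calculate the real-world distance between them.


ground = 29.8 cm * 10000 / 100 = 2980.0 m = 2.98 km

2.98 km


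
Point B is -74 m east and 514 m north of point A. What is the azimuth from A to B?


az = atan2(-74, 514) = -8.2 deg
adjusted to 0-360: 351.8 degrees

351.8 degrees


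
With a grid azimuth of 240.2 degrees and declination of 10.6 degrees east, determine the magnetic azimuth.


magnetic azimuth = grid azimuth - declination (east +ve)
mag_az = 240.2 - 10.6 = 229.6 degrees

229.6 degrees


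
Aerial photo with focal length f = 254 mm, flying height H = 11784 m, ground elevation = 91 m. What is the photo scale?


scale = f / (H - h) = 254 mm / 11693 m = 254 / 11693000 = 1:46035

1:46035
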